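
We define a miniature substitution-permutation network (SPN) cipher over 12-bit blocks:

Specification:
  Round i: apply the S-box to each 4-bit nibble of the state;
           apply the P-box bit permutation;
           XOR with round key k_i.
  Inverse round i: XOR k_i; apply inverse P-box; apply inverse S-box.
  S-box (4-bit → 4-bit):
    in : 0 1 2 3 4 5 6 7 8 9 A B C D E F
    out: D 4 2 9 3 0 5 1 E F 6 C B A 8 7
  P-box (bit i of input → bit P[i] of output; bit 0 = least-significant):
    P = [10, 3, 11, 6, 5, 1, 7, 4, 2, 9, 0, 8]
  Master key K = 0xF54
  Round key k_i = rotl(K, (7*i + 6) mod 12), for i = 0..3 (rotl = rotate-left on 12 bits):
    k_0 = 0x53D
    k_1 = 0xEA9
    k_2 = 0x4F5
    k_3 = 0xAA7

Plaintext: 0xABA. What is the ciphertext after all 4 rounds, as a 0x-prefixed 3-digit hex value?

s_0 = plaintext = 0xABA
s_1 = Round(s_0, k_0) = 0xFA4
s_2 = Round(s_1, k_1) = 0x826
s_3 = Round(s_2, k_2) = 0xBF6
s_4 = Round(s_3, k_3) = 0x704

0x704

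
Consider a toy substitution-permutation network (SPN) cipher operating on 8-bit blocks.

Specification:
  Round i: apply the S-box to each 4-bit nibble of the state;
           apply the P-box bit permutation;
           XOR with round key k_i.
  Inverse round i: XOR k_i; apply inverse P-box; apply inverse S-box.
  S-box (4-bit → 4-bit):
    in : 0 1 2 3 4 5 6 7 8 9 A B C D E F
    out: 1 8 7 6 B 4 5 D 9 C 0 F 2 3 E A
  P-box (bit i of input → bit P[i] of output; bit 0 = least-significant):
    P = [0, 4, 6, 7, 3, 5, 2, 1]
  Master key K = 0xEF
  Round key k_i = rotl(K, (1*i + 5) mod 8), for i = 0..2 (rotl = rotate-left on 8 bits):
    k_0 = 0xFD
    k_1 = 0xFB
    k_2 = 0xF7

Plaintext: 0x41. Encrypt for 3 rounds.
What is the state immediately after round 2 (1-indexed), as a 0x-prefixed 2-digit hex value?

s_0 = plaintext = 0x41
s_1 = Round(s_0, k_0) = 0x57
s_2 = Round(s_1, k_1) = 0x3E
s_3 = Round(s_2, k_2) = 0x03

0x3E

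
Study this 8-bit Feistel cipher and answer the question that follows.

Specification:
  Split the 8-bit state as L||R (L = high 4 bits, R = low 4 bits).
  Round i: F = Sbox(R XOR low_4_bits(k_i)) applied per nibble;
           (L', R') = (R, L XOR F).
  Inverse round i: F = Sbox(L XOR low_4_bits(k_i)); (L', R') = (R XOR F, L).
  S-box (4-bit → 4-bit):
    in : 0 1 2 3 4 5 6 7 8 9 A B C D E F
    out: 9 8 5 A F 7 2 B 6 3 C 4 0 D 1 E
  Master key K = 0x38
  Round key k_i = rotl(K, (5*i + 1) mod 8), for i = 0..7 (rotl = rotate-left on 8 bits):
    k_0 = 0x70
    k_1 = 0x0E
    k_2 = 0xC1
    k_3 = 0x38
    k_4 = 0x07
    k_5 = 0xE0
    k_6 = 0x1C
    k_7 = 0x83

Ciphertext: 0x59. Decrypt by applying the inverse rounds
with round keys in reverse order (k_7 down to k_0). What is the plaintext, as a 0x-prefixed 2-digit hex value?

0x24

s_0 = ciphertext = 0x59
s_1 = InvRound(s_0, k_7) = 0xB5
s_2 = InvRound(s_1, k_6) = 0xEB
s_3 = InvRound(s_2, k_5) = 0xAE
s_4 = InvRound(s_3, k_4) = 0x3A
s_5 = InvRound(s_4, k_3) = 0xE3
s_6 = InvRound(s_5, k_2) = 0xDE
s_7 = InvRound(s_6, k_1) = 0x4D
s_8 = InvRound(s_7, k_0) = 0x24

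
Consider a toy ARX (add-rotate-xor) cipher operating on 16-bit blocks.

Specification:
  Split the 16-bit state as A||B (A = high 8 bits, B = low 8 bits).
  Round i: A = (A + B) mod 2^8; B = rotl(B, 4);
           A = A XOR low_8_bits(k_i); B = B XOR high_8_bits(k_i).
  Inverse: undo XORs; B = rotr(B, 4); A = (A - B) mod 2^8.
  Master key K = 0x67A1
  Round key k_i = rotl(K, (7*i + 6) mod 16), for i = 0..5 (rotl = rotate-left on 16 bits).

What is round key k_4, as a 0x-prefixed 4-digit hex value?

K = 0x67A1
k_0 = rotl(K, (7*0+6) mod 16) = rotl(K, 6) = 0xE859
k_1 = rotl(K, (7*1+6) mod 16) = rotl(K, 13) = 0x2CF4
k_2 = rotl(K, (7*2+6) mod 16) = rotl(K, 4) = 0x7A16
k_3 = rotl(K, (7*3+6) mod 16) = rotl(K, 11) = 0x0B3D
k_4 = rotl(K, (7*4+6) mod 16) = rotl(K, 2) = 0x9E85

0x9E85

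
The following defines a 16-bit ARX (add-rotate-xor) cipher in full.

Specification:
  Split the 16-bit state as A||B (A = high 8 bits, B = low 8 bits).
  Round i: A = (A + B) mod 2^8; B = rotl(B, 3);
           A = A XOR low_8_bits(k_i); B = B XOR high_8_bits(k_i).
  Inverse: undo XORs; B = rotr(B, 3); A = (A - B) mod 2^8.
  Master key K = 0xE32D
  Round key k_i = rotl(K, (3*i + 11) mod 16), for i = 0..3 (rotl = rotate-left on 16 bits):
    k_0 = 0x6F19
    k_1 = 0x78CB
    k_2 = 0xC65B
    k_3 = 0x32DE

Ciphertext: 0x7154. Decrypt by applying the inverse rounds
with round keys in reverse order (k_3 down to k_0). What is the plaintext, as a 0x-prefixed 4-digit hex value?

0x8309

s_0 = ciphertext = 0x7154
s_1 = InvRound(s_0, k_3) = 0xE3CC
s_2 = InvRound(s_1, k_2) = 0x7741
s_3 = InvRound(s_2, k_1) = 0x9527
s_4 = InvRound(s_3, k_0) = 0x8309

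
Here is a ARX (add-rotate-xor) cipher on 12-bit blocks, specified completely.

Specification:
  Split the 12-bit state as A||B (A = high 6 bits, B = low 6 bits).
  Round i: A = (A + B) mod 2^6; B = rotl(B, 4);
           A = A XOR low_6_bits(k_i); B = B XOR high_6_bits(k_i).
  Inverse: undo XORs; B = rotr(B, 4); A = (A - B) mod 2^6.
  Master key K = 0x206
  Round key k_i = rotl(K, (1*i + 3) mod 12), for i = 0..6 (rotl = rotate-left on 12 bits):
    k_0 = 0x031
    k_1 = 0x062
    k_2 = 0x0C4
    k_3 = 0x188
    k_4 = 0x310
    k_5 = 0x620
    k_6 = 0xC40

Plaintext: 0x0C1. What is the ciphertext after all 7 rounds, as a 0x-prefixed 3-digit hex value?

s_0 = plaintext = 0x0C1
s_1 = Round(s_0, k_0) = 0xD50
s_2 = Round(s_1, k_1) = 0x9C5
s_3 = Round(s_2, k_2) = 0xA12
s_4 = Round(s_3, k_3) = 0xCA2
s_5 = Round(s_4, k_4) = 0x124
s_6 = Round(s_5, k_5) = 0x211
s_7 = Round(s_6, k_6) = 0x665

0x665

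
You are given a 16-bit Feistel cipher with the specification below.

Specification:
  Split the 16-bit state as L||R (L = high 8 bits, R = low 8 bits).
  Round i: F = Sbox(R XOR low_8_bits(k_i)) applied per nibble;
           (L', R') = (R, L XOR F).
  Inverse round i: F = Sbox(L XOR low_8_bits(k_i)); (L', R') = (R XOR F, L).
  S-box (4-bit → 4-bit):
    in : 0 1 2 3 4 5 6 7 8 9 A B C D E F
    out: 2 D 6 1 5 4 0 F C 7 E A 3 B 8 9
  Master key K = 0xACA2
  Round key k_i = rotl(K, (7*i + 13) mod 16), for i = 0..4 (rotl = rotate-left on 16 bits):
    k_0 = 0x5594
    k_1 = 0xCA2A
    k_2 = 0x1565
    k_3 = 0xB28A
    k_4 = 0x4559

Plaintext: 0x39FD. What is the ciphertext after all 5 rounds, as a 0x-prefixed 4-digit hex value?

s_0 = plaintext = 0x39FD
s_1 = Round(s_0, k_0) = 0xFD3E
s_2 = Round(s_1, k_1) = 0x3E28
s_3 = Round(s_2, k_2) = 0x2865
s_4 = Round(s_3, k_3) = 0x65A1
s_5 = Round(s_4, k_4) = 0xA1F9

0xA1F9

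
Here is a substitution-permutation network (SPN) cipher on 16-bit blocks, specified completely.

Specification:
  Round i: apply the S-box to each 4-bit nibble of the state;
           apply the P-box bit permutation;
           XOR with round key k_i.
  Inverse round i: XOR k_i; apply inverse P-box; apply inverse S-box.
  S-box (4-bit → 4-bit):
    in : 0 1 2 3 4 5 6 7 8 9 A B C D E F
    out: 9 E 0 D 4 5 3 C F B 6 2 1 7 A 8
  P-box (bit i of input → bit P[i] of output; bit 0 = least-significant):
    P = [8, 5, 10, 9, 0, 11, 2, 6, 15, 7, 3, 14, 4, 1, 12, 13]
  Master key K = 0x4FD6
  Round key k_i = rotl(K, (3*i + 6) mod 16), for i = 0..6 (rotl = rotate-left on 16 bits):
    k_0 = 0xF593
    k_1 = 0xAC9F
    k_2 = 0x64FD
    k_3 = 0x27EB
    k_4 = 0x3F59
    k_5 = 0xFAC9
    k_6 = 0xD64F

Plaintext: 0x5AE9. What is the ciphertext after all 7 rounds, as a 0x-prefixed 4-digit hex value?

s_0 = plaintext = 0x5AE9
s_1 = Round(s_0, k_0) = 0xEE6B
s_2 = Round(s_1, k_1) = 0xC43C
s_3 = Round(s_2, k_2) = 0x65A0
s_4 = Round(s_3, k_3) = 0xACF5
s_5 = Round(s_4, k_4) = 0xAA1B
s_6 = Round(s_5, k_5) = 0xE227
s_7 = Round(s_6, k_6) = 0xF04D

0xF04D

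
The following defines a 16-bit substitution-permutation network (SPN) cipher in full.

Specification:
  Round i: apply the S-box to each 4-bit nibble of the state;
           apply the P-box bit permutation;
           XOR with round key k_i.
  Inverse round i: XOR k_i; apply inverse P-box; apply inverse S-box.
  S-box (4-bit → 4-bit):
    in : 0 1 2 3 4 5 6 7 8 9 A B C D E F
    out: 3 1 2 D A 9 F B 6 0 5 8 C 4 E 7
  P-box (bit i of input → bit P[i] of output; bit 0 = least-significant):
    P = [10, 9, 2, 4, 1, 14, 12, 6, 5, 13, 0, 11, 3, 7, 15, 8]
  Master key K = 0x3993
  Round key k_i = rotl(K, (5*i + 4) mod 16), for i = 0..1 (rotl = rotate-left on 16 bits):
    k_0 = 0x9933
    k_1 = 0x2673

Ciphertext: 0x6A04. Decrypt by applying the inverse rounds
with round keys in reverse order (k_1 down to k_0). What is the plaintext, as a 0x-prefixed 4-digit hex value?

0x9BB2

s_0 = ciphertext = 0x6A04
s_1 = InvRound(s_0, k_1) = 0x9373
s_2 = InvRound(s_1, k_0) = 0x9BB2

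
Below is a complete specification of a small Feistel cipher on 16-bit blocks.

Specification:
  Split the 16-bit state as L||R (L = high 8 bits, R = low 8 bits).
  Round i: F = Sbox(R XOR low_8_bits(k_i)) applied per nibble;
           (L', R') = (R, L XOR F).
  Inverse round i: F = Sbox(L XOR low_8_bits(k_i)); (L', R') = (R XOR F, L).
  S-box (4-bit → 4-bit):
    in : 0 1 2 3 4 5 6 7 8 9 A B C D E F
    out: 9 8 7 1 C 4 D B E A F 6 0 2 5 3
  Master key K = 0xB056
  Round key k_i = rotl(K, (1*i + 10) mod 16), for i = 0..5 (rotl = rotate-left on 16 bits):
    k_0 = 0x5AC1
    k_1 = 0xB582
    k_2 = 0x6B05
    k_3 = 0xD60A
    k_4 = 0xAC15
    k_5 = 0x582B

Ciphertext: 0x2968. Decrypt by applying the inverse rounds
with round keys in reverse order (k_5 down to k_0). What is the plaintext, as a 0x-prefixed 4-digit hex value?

s_0 = ciphertext = 0x2968
s_1 = InvRound(s_0, k_5) = 0xFF29
s_2 = InvRound(s_1, k_4) = 0x76FF
s_3 = InvRound(s_2, k_3) = 0x4F76
s_4 = InvRound(s_3, k_2) = 0xB94F
s_5 = InvRound(s_4, k_1) = 0x59B9
s_6 = InvRound(s_5, k_0) = 0x1759

0x1759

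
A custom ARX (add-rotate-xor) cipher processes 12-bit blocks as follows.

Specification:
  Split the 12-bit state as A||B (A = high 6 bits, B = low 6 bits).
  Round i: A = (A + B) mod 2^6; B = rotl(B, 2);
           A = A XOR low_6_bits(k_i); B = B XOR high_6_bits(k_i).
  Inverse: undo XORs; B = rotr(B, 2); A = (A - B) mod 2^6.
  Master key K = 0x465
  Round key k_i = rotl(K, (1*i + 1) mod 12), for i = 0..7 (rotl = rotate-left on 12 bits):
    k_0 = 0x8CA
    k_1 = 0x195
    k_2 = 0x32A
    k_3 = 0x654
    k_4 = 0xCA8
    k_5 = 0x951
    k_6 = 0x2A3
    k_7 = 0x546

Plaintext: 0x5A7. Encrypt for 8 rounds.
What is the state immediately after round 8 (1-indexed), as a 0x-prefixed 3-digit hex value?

0xAC1

s_0 = plaintext = 0x5A7
s_1 = Round(s_0, k_0) = 0xDFD
s_2 = Round(s_1, k_1) = 0x871
s_3 = Round(s_2, k_2) = 0xE0B
s_4 = Round(s_3, k_3) = 0x5F5
s_5 = Round(s_4, k_4) = 0x925
s_6 = Round(s_5, k_5) = 0x633
s_7 = Round(s_6, k_6) = 0xA05
s_8 = Round(s_7, k_7) = 0xAC1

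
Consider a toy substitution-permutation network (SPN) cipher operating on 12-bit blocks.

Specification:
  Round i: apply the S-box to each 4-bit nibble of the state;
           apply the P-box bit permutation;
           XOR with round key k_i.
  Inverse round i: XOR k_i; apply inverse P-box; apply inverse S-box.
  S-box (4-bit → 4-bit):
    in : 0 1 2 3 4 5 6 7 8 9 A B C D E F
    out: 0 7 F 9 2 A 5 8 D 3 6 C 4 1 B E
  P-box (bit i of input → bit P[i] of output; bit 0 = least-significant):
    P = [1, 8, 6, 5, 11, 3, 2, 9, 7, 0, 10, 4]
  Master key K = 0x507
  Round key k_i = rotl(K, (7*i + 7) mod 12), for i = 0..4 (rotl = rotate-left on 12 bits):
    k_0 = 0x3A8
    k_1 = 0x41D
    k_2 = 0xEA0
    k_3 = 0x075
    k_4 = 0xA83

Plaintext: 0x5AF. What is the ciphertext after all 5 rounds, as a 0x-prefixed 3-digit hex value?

s_0 = plaintext = 0x5AF
s_1 = Round(s_0, k_0) = 0x2D5
s_2 = Round(s_1, k_1) = 0x9AC
s_3 = Round(s_2, k_2) = 0xE6D
s_4 = Round(s_3, k_3) = 0x8E2
s_5 = Round(s_4, k_4) = 0x579

0x579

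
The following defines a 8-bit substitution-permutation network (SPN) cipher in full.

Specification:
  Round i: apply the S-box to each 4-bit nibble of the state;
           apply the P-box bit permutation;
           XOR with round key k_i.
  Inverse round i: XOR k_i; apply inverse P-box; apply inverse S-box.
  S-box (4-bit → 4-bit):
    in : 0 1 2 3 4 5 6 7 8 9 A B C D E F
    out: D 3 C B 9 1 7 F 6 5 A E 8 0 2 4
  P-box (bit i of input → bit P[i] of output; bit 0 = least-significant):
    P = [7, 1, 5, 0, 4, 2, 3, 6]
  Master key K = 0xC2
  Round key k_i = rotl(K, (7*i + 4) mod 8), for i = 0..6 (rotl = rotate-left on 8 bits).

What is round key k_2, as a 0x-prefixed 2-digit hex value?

0x0B

K = 0xC2
k_0 = rotl(K, (7*0+4) mod 8) = rotl(K, 4) = 0x2C
k_1 = rotl(K, (7*1+4) mod 8) = rotl(K, 3) = 0x16
k_2 = rotl(K, (7*2+4) mod 8) = rotl(K, 2) = 0x0B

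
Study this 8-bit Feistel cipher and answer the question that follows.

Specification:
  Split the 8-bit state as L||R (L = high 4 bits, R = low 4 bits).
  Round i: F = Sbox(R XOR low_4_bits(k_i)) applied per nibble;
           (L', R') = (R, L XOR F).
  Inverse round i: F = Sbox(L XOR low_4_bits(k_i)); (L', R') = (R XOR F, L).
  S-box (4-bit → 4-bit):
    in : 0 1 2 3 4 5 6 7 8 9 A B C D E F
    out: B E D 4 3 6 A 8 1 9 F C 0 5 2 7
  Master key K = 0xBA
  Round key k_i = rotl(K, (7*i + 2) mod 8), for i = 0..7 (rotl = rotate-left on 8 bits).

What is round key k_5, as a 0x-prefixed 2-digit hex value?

0x57

K = 0xBA
k_0 = rotl(K, (7*0+2) mod 8) = rotl(K, 2) = 0xEA
k_1 = rotl(K, (7*1+2) mod 8) = rotl(K, 1) = 0x75
k_2 = rotl(K, (7*2+2) mod 8) = rotl(K, 0) = 0xBA
k_3 = rotl(K, (7*3+2) mod 8) = rotl(K, 7) = 0x5D
k_4 = rotl(K, (7*4+2) mod 8) = rotl(K, 6) = 0xAE
k_5 = rotl(K, (7*5+2) mod 8) = rotl(K, 5) = 0x57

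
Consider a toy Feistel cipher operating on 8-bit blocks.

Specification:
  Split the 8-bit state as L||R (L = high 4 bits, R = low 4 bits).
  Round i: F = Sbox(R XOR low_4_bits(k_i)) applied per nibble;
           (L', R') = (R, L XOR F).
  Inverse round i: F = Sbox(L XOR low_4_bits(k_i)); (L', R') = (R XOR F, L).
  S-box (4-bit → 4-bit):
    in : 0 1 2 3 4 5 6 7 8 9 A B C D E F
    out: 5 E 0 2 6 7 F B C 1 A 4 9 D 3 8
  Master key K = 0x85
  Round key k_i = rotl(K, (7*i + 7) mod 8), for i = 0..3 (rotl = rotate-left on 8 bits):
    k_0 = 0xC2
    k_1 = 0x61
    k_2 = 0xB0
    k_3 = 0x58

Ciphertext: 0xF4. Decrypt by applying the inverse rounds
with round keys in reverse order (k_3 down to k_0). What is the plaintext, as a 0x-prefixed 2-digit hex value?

0x70

s_0 = ciphertext = 0xF4
s_1 = InvRound(s_0, k_3) = 0xFF
s_2 = InvRound(s_1, k_2) = 0x7F
s_3 = InvRound(s_2, k_1) = 0x07
s_4 = InvRound(s_3, k_0) = 0x70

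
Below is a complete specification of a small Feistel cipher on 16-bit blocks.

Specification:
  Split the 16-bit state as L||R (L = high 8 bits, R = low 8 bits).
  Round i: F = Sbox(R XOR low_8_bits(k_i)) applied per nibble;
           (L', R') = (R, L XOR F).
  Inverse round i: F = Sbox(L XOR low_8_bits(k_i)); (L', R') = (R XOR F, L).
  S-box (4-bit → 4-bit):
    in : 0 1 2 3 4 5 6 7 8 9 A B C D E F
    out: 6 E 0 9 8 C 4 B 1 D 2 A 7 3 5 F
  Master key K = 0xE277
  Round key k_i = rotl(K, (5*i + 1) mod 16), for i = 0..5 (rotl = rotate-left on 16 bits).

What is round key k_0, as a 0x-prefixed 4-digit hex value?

K = 0xE277
k_0 = rotl(K, (5*0+1) mod 16) = rotl(K, 1) = 0xC4EF

0xC4EF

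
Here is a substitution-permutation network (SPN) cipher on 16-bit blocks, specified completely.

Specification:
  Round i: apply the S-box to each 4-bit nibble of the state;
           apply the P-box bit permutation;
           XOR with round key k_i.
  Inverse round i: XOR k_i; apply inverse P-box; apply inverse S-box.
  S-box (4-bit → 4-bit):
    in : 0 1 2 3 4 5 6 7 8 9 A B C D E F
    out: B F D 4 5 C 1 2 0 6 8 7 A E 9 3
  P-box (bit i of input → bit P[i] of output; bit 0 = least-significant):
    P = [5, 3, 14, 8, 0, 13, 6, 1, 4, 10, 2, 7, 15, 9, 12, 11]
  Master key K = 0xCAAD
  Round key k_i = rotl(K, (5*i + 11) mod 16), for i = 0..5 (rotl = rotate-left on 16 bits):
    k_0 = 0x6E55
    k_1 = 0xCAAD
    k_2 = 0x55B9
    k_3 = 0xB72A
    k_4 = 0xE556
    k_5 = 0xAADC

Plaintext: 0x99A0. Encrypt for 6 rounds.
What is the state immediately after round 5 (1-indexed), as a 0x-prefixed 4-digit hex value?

s_0 = plaintext = 0x99A0
s_1 = Round(s_0, k_0) = 0x797B
s_2 = Round(s_1, k_1) = 0xAC81
s_3 = Round(s_2, k_2) = 0x1811
s_4 = Round(s_3, k_3) = 0x4C41
s_5 = Round(s_4, k_4) = 0x30BF
s_6 = Round(s_5, k_5) = 0x9E25

0x30BF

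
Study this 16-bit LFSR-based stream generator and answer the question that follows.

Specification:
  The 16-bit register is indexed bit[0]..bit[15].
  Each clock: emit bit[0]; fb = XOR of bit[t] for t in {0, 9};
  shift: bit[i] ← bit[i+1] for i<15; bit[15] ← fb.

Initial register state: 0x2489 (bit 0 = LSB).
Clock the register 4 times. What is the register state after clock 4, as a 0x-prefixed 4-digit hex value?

reg_0 = 0x2489
clock 1: out=1, reg = 0x9244
clock 2: out=0, reg = 0xC922
clock 3: out=0, reg = 0x6491
clock 4: out=1, reg = 0xB248

0xB248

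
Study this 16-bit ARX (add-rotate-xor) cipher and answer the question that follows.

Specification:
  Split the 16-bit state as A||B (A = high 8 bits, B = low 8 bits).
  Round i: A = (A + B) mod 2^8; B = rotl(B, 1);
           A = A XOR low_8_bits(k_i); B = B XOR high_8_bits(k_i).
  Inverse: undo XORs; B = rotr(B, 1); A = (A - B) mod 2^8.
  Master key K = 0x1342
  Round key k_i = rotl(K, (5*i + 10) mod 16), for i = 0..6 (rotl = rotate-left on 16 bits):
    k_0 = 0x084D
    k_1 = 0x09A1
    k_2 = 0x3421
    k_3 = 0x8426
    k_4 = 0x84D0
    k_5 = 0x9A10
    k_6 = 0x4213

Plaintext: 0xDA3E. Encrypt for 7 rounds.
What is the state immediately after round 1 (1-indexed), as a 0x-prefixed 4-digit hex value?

s_0 = plaintext = 0xDA3E
s_1 = Round(s_0, k_0) = 0x5574
s_2 = Round(s_1, k_1) = 0x68E1
s_3 = Round(s_2, k_2) = 0x68F7
s_4 = Round(s_3, k_3) = 0x796B
s_5 = Round(s_4, k_4) = 0x3452
s_6 = Round(s_5, k_5) = 0x963E
s_7 = Round(s_6, k_6) = 0xC73E

0x5574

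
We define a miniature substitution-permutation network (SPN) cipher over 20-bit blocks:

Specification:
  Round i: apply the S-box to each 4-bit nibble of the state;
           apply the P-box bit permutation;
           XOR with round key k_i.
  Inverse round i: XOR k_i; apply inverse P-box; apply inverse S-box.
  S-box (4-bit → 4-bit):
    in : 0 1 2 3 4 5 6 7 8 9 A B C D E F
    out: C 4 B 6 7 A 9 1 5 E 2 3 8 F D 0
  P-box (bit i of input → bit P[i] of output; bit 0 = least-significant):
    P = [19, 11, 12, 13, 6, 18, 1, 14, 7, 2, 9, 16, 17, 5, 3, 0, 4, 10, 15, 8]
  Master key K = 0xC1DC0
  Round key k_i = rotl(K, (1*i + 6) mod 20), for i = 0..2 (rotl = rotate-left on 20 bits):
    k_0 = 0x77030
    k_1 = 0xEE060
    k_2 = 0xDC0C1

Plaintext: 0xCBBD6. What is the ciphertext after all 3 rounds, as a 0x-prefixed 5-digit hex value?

s_0 = plaintext = 0xCBBD6
s_1 = Round(s_0, k_0) = 0x911D6
s_2 = Round(s_1, k_1) = 0x2072A
s_3 = Round(s_2, k_2) = 0x98D18

0x98D18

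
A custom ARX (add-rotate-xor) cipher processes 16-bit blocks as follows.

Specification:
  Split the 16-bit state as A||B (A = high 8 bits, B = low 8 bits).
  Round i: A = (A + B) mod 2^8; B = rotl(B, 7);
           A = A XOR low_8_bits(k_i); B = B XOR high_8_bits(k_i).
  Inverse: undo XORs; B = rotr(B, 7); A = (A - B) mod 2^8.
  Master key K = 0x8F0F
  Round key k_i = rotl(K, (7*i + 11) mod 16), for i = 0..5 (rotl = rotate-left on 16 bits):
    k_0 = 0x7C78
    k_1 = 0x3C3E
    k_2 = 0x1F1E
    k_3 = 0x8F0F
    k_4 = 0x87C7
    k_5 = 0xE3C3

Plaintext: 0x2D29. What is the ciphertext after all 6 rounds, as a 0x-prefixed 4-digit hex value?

s_0 = plaintext = 0x2D29
s_1 = Round(s_0, k_0) = 0x2EE8
s_2 = Round(s_1, k_1) = 0x2848
s_3 = Round(s_2, k_2) = 0x6E3B
s_4 = Round(s_3, k_3) = 0xA612
s_5 = Round(s_4, k_4) = 0x7F8E
s_6 = Round(s_5, k_5) = 0xCEA4

0xCEA4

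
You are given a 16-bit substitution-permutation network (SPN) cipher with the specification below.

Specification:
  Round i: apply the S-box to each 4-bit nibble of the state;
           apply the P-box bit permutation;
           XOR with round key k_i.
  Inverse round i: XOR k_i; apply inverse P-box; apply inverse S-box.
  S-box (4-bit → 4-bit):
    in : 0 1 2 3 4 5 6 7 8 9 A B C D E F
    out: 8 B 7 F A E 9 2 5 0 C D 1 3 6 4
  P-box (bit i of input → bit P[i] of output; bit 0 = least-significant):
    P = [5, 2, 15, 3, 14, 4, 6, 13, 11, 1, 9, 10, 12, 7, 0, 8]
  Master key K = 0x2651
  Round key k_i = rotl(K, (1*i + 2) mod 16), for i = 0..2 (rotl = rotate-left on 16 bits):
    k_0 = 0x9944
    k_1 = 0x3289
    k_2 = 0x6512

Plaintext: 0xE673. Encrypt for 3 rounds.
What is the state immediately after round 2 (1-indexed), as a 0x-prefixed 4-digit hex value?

0x254B

s_0 = plaintext = 0xE673
s_1 = Round(s_0, k_0) = 0x15F9
s_2 = Round(s_1, k_1) = 0x254B
s_3 = Round(s_2, k_2) = 0xD3A9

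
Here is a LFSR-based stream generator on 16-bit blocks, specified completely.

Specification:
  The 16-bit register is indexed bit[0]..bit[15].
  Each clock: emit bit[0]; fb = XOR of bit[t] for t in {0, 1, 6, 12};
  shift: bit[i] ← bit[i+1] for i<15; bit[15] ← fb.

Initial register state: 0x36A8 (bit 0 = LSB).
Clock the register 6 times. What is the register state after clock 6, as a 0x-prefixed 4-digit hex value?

reg_0 = 0x36A8
clock 1: out=0, reg = 0x9B54
clock 2: out=0, reg = 0x4DAA
clock 3: out=0, reg = 0xA6D5
clock 4: out=1, reg = 0x536A
clock 5: out=0, reg = 0xA9B5
clock 6: out=1, reg = 0xD4DA

0xD4DA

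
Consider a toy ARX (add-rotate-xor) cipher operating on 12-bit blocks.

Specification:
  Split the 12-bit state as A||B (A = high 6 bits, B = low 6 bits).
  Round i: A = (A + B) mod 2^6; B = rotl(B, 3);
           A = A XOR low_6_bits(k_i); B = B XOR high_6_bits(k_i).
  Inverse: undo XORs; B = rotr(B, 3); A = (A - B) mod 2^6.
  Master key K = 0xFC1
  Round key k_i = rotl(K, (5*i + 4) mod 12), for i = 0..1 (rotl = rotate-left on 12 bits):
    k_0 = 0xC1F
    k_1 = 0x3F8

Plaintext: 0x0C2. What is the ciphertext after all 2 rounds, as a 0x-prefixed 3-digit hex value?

0x08B

s_0 = plaintext = 0x0C2
s_1 = Round(s_0, k_0) = 0x6A0
s_2 = Round(s_1, k_1) = 0x08B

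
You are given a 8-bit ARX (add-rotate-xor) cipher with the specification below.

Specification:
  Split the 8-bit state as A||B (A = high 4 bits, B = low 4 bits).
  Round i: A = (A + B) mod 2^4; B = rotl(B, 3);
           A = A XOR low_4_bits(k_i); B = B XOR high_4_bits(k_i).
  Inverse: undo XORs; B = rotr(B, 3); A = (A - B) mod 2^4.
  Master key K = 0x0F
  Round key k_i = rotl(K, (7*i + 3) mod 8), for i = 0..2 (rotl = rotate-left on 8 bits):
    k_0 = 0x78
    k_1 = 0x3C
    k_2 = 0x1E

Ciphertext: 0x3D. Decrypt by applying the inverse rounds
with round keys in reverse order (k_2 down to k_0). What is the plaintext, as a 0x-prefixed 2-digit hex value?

s_0 = ciphertext = 0x3D
s_1 = InvRound(s_0, k_2) = 0x49
s_2 = InvRound(s_1, k_1) = 0x35
s_3 = InvRound(s_2, k_0) = 0x74

0x74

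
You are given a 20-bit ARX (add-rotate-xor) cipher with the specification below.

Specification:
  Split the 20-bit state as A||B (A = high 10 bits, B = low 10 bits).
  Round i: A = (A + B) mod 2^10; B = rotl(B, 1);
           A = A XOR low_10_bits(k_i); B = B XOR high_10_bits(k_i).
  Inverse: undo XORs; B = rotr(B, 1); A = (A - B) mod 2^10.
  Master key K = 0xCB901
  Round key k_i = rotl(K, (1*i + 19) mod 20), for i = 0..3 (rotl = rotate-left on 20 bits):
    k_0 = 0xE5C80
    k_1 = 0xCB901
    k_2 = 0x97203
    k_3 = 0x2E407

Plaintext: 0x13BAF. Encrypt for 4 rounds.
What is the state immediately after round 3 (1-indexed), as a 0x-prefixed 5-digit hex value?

0x80721

s_0 = plaintext = 0x13BAF
s_1 = Round(s_0, k_0) = 0xDF4C8
s_2 = Round(s_1, k_1) = 0x512BE
s_3 = Round(s_2, k_2) = 0x80721
s_4 = Round(s_3, k_3) = 0x496FA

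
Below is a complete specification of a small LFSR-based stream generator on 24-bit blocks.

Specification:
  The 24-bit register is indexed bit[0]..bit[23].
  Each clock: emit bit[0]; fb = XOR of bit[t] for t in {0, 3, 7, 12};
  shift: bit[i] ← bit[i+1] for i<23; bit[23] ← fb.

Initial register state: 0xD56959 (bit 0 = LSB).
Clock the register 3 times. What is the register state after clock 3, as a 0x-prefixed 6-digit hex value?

0xDAAD2B

reg_0 = 0xD56959
clock 1: out=1, reg = 0x6AB4AC
clock 2: out=0, reg = 0xB55A56
clock 3: out=0, reg = 0xDAAD2B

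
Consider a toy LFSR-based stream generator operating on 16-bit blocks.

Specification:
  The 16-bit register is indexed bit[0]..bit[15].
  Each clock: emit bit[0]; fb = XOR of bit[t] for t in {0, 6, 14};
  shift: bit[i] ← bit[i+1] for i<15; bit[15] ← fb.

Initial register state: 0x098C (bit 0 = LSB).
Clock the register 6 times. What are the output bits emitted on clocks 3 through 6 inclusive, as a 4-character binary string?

reg_0 = 0x098C
clock 1: out=0, reg = 0x04C6
clock 2: out=0, reg = 0x8263
clock 3: out=1, reg = 0x4131
clock 4: out=1, reg = 0x2098
clock 5: out=0, reg = 0x104C
clock 6: out=0, reg = 0x8826

1100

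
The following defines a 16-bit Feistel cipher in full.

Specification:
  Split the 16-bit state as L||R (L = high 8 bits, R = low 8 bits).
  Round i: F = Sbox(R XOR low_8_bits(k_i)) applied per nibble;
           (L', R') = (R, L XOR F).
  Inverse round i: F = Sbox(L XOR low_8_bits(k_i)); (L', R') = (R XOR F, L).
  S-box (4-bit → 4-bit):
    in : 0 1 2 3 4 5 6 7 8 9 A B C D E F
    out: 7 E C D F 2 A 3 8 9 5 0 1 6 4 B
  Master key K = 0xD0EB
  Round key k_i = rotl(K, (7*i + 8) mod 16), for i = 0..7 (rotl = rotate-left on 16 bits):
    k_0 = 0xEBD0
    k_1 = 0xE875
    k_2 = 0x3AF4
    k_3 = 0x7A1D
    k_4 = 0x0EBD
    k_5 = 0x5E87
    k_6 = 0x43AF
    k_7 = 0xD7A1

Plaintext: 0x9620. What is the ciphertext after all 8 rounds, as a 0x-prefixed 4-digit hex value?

0x9243

s_0 = plaintext = 0x9620
s_1 = Round(s_0, k_0) = 0x2021
s_2 = Round(s_1, k_1) = 0x210F
s_3 = Round(s_2, k_2) = 0x0F91
s_4 = Round(s_3, k_3) = 0x918E
s_5 = Round(s_4, k_4) = 0x8E4C
s_6 = Round(s_5, k_5) = 0x4C9E
s_7 = Round(s_6, k_6) = 0x9E92
s_8 = Round(s_7, k_7) = 0x9243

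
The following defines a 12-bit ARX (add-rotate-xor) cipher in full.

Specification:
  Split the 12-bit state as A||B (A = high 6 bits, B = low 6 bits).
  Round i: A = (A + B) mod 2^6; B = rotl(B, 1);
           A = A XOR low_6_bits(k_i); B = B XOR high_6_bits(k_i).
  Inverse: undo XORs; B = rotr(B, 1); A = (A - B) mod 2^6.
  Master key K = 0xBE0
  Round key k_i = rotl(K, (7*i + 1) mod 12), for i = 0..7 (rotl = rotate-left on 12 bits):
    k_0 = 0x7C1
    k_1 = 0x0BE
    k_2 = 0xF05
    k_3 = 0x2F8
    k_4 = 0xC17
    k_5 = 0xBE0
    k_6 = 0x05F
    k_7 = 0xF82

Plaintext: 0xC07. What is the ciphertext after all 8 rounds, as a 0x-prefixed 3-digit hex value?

s_0 = plaintext = 0xC07
s_1 = Round(s_0, k_0) = 0xD91
s_2 = Round(s_1, k_1) = 0xE60
s_3 = Round(s_2, k_2) = 0x73D
s_4 = Round(s_3, k_3) = 0x870
s_5 = Round(s_4, k_4) = 0x191
s_6 = Round(s_5, k_5) = 0xDCD
s_7 = Round(s_6, k_6) = 0x6DB
s_8 = Round(s_7, k_7) = 0xD08

0xD08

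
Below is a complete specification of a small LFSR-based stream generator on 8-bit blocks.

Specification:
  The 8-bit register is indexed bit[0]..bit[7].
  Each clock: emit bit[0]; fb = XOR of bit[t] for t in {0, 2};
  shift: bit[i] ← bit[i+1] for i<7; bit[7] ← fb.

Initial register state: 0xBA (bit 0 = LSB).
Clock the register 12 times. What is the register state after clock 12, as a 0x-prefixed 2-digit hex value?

reg_0 = 0xBA
clock 1: out=0, reg = 0x5D
clock 2: out=1, reg = 0x2E
clock 3: out=0, reg = 0x97
clock 4: out=1, reg = 0x4B
clock 5: out=1, reg = 0xA5
clock 6: out=1, reg = 0x52
clock 7: out=0, reg = 0x29
clock 8: out=1, reg = 0x94
clock 9: out=0, reg = 0xCA
clock 10: out=0, reg = 0x65
clock 11: out=1, reg = 0x32
clock 12: out=0, reg = 0x19

0x19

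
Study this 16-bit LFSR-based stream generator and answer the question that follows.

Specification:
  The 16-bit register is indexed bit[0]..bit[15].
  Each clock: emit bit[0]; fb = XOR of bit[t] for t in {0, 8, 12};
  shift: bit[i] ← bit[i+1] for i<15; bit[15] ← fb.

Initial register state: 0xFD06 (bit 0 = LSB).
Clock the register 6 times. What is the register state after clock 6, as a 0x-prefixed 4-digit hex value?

0xD3F4

reg_0 = 0xFD06
clock 1: out=0, reg = 0x7E83
clock 2: out=1, reg = 0x3F41
clock 3: out=1, reg = 0x9FA0
clock 4: out=0, reg = 0x4FD0
clock 5: out=0, reg = 0xA7E8
clock 6: out=0, reg = 0xD3F4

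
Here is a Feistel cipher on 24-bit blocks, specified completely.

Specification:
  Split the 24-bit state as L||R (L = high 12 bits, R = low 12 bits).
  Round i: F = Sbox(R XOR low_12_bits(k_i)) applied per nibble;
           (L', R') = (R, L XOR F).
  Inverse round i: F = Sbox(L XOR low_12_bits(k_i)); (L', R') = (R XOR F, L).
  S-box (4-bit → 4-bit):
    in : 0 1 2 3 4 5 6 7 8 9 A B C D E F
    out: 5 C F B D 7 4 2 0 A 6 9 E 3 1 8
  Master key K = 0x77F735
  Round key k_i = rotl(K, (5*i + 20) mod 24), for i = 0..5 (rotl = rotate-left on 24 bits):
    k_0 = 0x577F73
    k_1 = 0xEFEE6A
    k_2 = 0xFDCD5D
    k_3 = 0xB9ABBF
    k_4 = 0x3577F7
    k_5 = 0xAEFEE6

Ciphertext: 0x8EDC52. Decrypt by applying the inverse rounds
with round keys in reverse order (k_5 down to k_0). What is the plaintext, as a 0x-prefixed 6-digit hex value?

0x78D4EF

s_0 = ciphertext = 0x8EDC52
s_1 = InvRound(s_0, k_5) = 0x80B8ED
s_2 = InvRound(s_1, k_4) = 0x06380B
s_3 = InvRound(s_2, k_3) = 0x135063
s_4 = InvRound(s_3, k_2) = 0xE23135
s_5 = InvRound(s_4, k_1) = 0x4EFE23
s_6 = InvRound(s_5, k_0) = 0x78D4EF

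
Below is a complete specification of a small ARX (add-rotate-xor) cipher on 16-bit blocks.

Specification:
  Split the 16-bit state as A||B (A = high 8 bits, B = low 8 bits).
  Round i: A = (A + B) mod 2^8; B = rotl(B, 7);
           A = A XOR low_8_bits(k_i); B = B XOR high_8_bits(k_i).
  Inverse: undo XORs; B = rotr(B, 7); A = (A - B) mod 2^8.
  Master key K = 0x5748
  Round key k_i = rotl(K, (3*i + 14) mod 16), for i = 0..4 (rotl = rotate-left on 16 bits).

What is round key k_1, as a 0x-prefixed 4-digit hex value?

K = 0x5748
k_0 = rotl(K, (3*0+14) mod 16) = rotl(K, 14) = 0x15D2
k_1 = rotl(K, (3*1+14) mod 16) = rotl(K, 1) = 0xAE90

0xAE90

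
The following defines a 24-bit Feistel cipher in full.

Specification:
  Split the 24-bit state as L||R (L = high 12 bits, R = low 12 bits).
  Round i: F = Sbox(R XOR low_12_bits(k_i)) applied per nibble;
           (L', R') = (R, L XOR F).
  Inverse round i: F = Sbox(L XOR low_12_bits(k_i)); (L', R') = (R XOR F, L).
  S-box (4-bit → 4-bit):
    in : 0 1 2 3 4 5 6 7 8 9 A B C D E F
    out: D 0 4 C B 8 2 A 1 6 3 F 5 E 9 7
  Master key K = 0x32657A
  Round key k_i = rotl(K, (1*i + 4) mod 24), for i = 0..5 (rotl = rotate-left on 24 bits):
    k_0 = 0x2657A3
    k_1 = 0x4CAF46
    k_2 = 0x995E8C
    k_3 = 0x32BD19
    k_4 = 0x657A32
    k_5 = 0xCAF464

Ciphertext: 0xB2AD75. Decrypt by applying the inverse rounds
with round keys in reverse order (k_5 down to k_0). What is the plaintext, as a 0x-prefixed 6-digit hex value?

s_0 = ciphertext = 0xB2AD75
s_1 = InvRound(s_0, k_5) = 0xACCB2A
s_2 = InvRound(s_1, k_4) = 0x653ACC
s_3 = InvRound(s_2, k_3) = 0x57F653
s_4 = InvRound(s_3, k_2) = 0x92F57F
s_5 = InvRound(s_4, k_1) = 0x75992F
s_6 = InvRound(s_5, k_0) = 0x45C759

0x45C759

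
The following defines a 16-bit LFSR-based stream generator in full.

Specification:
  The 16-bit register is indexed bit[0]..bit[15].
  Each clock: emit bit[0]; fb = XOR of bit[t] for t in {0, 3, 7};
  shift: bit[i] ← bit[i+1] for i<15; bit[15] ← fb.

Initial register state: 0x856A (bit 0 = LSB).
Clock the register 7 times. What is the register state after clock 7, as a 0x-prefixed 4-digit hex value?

reg_0 = 0x856A
clock 1: out=0, reg = 0xC2B5
clock 2: out=1, reg = 0x615A
clock 3: out=0, reg = 0xB0AD
clock 4: out=1, reg = 0xD856
clock 5: out=0, reg = 0x6C2B
clock 6: out=1, reg = 0x3615
clock 7: out=1, reg = 0x9B0A

0x9B0A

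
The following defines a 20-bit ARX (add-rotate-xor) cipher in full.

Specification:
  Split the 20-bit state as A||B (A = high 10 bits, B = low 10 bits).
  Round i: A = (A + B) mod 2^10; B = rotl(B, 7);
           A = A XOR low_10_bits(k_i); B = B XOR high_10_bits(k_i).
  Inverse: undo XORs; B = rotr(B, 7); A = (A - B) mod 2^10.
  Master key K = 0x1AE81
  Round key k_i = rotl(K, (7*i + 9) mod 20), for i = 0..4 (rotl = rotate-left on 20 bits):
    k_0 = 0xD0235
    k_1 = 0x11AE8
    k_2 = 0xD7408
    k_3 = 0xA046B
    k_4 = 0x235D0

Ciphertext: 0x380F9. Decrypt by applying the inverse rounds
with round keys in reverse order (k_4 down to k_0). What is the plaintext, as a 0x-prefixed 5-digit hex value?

0xA30A9

s_0 = ciphertext = 0x380F9
s_1 = InvRound(s_0, k_4) = 0x643A0
s_2 = InvRound(s_1, k_3) = 0x3C50A
s_3 = InvRound(s_2, k_2) = 0x8F6BC
s_4 = InvRound(s_3, k_1) = 0x403D5
s_5 = InvRound(s_4, k_0) = 0xA30A9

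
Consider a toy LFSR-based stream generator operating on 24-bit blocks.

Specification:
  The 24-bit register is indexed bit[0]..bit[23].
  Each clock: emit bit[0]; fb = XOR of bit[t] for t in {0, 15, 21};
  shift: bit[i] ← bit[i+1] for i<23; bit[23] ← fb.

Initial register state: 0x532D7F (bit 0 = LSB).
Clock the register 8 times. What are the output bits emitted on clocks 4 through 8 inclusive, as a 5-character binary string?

11110

reg_0 = 0x532D7F
clock 1: out=1, reg = 0xA996BF
clock 2: out=1, reg = 0xD4CB5F
clock 3: out=1, reg = 0x6A65AF
clock 4: out=1, reg = 0x3532D7
clock 5: out=1, reg = 0x1A996B
clock 6: out=1, reg = 0x0D4CB5
clock 7: out=1, reg = 0x86A65A
clock 8: out=0, reg = 0xC3532D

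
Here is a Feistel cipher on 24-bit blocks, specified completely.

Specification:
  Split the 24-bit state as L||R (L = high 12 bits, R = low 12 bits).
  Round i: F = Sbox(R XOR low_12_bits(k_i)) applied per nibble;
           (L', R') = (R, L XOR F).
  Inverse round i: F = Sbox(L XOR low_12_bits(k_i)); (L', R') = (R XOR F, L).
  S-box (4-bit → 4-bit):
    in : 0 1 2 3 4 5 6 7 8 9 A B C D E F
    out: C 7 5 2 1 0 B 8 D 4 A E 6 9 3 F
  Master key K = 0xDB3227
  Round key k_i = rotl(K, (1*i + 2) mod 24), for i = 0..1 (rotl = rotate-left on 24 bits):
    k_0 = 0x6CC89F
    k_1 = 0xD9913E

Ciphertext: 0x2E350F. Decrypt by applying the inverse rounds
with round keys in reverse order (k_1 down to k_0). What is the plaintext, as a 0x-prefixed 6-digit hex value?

0xD27796

s_0 = ciphertext = 0x2E350F
s_1 = InvRound(s_0, k_1) = 0x7962E3
s_2 = InvRound(s_1, k_0) = 0xD27796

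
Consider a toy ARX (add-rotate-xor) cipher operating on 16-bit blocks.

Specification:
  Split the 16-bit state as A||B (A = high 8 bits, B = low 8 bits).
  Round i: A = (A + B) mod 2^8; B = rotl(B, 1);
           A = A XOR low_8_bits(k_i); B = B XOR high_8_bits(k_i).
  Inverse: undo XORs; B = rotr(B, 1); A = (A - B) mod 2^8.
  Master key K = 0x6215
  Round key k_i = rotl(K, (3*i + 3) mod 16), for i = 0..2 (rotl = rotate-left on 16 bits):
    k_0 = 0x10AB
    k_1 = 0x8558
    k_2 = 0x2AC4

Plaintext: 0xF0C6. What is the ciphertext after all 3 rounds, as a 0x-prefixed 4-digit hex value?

0x6457

s_0 = plaintext = 0xF0C6
s_1 = Round(s_0, k_0) = 0x1D9D
s_2 = Round(s_1, k_1) = 0xE2BE
s_3 = Round(s_2, k_2) = 0x6457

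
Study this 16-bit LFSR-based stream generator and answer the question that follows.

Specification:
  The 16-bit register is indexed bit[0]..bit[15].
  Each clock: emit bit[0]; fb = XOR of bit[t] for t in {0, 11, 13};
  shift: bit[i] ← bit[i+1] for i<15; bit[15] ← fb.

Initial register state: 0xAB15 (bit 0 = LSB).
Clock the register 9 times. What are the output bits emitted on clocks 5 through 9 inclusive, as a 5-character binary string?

reg_0 = 0xAB15
clock 1: out=1, reg = 0xD58A
clock 2: out=0, reg = 0x6AC5
clock 3: out=1, reg = 0xB562
clock 4: out=0, reg = 0xDAB1
clock 5: out=1, reg = 0x6D58
clock 6: out=0, reg = 0x36AC
clock 7: out=0, reg = 0x9B56
clock 8: out=0, reg = 0xCDAB
clock 9: out=1, reg = 0x66D5

10001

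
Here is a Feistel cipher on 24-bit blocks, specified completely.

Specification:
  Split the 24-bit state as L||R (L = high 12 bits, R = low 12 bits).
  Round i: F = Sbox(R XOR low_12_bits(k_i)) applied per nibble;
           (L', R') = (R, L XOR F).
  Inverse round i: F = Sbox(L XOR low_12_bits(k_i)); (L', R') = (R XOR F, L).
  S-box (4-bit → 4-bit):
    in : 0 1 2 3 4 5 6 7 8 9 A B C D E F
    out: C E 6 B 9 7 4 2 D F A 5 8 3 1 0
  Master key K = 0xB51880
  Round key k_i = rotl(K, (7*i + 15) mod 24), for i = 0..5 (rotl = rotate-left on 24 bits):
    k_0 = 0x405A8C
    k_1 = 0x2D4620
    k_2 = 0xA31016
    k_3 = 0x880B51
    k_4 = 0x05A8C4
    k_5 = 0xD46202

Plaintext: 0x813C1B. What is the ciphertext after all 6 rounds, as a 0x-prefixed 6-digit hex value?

s_0 = plaintext = 0x813C1B
s_1 = Round(s_0, k_0) = 0xC1BCE1
s_2 = Round(s_1, k_1) = 0xCE1695
s_3 = Round(s_2, k_2) = 0x69583A
s_4 = Round(s_3, k_3) = 0x83ADD0
s_5 = Round(s_4, k_4) = 0xDD0FD3
s_6 = Round(s_5, k_5) = 0xFD3EEE

0xFD3EEE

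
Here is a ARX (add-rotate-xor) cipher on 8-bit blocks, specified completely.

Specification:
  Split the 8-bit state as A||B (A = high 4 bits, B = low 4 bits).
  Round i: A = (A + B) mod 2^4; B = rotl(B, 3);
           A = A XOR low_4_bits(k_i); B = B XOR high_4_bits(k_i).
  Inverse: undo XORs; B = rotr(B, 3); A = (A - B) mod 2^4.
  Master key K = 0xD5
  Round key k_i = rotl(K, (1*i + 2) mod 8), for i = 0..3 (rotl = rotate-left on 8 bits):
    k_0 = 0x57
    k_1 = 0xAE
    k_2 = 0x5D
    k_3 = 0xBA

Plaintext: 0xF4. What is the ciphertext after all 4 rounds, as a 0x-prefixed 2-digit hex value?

0x25

s_0 = plaintext = 0xF4
s_1 = Round(s_0, k_0) = 0x47
s_2 = Round(s_1, k_1) = 0x51
s_3 = Round(s_2, k_2) = 0xBD
s_4 = Round(s_3, k_3) = 0x25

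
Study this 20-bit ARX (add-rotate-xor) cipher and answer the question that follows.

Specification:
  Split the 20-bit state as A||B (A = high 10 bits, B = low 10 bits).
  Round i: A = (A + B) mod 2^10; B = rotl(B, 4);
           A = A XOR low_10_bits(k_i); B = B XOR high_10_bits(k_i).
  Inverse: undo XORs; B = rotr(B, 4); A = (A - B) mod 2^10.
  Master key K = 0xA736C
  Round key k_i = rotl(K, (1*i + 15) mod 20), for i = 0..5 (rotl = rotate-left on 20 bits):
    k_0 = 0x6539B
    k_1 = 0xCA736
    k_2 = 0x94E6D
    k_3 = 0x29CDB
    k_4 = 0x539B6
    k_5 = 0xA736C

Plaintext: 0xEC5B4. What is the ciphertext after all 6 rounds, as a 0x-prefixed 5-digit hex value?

0xA74BE

s_0 = plaintext = 0xEC5B4
s_1 = Round(s_0, k_0) = 0xBFAD2
s_2 = Round(s_1, k_1) = 0xB9A02
s_3 = Round(s_2, k_2) = 0xA167B
s_4 = Round(s_3, k_3) = 0x76F1E
s_5 = Round(s_4, k_4) = 0x53CA2
s_6 = Round(s_5, k_5) = 0xA74BE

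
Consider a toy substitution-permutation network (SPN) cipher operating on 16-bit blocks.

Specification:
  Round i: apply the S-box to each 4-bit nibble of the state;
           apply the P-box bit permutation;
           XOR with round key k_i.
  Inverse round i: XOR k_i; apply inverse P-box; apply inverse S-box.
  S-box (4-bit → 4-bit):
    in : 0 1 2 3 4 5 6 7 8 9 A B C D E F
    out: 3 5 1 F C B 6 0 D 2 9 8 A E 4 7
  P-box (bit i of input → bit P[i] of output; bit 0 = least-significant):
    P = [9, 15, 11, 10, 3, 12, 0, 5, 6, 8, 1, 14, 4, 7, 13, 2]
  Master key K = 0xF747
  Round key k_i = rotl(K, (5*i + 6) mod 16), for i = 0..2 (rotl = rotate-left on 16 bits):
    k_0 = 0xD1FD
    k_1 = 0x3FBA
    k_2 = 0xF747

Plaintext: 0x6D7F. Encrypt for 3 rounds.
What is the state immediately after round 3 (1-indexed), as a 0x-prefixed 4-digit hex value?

s_0 = plaintext = 0x6D7F
s_1 = Round(s_0, k_0) = 0x3A7F
s_2 = Round(s_1, k_1) = 0xD56E
s_3 = Round(s_2, k_2) = 0x8E82

0x8E82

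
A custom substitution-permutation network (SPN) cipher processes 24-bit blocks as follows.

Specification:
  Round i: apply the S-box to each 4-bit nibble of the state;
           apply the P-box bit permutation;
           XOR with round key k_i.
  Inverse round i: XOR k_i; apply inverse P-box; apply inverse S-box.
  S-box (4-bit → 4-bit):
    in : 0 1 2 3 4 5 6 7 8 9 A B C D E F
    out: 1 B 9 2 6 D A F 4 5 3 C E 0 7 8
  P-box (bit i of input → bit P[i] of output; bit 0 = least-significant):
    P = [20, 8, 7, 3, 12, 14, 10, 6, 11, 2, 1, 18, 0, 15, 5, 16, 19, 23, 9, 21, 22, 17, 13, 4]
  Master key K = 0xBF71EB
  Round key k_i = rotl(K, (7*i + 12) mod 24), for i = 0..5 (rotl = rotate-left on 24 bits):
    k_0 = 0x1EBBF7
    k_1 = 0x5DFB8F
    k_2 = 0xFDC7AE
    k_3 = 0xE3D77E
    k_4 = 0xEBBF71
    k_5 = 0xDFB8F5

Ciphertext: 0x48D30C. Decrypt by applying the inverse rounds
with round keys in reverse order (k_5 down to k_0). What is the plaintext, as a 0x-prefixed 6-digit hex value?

0xECEE53

s_0 = ciphertext = 0x48D30C
s_1 = InvRound(s_0, k_5) = 0xC45267
s_2 = InvRound(s_1, k_4) = 0xC26743
s_3 = InvRound(s_2, k_3) = 0xBF730F
s_4 = InvRound(s_3, k_2) = 0xEDED98
s_5 = InvRound(s_4, k_1) = 0xFC0490
s_6 = InvRound(s_5, k_0) = 0xECEE53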